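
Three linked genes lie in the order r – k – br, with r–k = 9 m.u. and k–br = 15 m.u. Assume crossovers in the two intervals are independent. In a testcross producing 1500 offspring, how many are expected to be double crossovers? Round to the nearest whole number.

20

Map distances give recombination frequencies of 0.090 and 0.150 for the two intervals.
With no interference, expected double-crossover frequency = 0.090 × 0.150 = 0.01350.
Expected number = 0.01350 × 1500 = 20.25 ≈ 20.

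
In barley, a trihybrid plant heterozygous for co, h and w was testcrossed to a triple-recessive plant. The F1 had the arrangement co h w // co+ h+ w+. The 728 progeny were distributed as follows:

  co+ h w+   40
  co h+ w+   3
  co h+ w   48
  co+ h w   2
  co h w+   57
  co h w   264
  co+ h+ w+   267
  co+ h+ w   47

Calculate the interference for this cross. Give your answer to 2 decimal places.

0.64

The two rarest classes, co+ h w and co h+ w+, are the double crossovers. Comparing them with the parentals, only the co allele has switched, so co is the middle locus and the order is h – co – w.
h–co: (88 + 5)/728 = 0.1277; co–w: (104 + 5)/728 = 0.1497.
Expected DCO frequency = 0.1277 × 0.1497 ≈ 0.01912; observed = 5/728 ≈ 0.00687.
Coefficient of coincidence = 0.00687/0.01912 ≈ 0.36; interference = 1 − 0.36 = 0.64.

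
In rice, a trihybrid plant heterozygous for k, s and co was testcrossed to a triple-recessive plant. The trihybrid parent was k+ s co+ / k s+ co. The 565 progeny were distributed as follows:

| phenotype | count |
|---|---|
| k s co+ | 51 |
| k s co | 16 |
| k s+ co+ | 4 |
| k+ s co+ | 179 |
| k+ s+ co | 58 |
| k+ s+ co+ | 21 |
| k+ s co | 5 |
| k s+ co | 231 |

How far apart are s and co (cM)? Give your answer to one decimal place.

8.1 cM

The two rarest classes, k+ s co and k s+ co+, are the double crossovers. Comparing them with the parentals, only the co allele has switched, so co is the middle locus and the order is s – co – k.
Crossovers in the s–co interval produce the single-crossover classes k+ s+ co+ and k s co (21 + 16 = 37) plus the double crossovers (9).
RF(s–co) = (37 + 9) / 565 = 46/565 = 0.0814 → 8.1 cM.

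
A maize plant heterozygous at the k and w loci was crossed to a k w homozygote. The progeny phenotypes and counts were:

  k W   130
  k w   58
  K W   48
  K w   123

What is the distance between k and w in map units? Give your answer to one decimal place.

29.5 map units

The two most frequent classes, K w (123) and k W (130), are the parental types, so the F1 was K w / k W.
The recombinant classes are K W and k w: 48 + 58 = 106.
Recombination frequency = 106/359 = 0.2953 ≈ 29.5%, i.e. 29.5 map units.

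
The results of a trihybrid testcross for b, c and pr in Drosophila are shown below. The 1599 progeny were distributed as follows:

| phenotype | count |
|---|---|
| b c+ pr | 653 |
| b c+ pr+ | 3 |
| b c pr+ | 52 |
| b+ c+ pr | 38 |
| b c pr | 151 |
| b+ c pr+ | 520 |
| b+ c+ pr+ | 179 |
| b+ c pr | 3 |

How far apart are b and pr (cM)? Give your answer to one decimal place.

6.0 cM

The two most frequent reciprocal classes, b c+ pr and b+ c pr+, are the parental types, so the F1 was b c+ pr / b+ c pr+.
The two rarest classes, b c+ pr+ and b+ c pr, are the double crossovers. Comparing them with the parentals, only the pr allele has switched, so pr is the middle locus and the order is b – pr – c.
Crossovers in the b–pr interval produce the single-crossover classes b+ c+ pr and b c pr+ (38 + 52 = 90) plus the double crossovers (6).
RF(b–pr) = (90 + 6) / 1599 = 96/1599 = 0.0600 → 6.0 cM.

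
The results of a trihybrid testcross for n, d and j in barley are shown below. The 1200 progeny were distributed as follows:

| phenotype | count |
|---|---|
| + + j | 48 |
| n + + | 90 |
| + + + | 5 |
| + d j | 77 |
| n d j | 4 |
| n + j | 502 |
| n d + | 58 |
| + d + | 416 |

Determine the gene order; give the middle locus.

d

The two most frequent reciprocal classes, n + j and + d +, are the parental types, so the F1 was n + j / + d +.
The two rarest classes, n d j and + + +, are the double crossovers. Comparing them with the parentals, only the d allele has switched, so d is the middle locus and the order is j – d – n.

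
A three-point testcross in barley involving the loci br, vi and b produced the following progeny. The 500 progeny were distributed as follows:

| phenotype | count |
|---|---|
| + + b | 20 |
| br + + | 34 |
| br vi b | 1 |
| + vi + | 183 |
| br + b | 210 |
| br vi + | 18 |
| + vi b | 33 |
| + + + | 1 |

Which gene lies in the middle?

The two most frequent reciprocal classes, br + b and + vi +, are the parental types, so the F1 was br + b / + vi +.
The two rarest classes, br vi b and + + +, are the double crossovers. Comparing them with the parentals, only the vi allele has switched, so vi is the middle locus and the order is b – vi – br.

vi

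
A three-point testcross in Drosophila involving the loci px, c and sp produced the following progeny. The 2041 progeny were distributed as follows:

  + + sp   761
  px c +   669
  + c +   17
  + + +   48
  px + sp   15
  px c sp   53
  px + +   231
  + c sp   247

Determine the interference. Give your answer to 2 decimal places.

The two most frequent reciprocal classes, px c + and + + sp, are the parental types, so the F1 was px c + / + + sp.
The two rarest classes, + c + and px + sp, are the double crossovers. Comparing them with the parentals, only the px allele has switched, so px is the middle locus and the order is sp – px – c.
sp–px: (101 + 32)/2041 = 0.0652; px–c: (478 + 32)/2041 = 0.2499.
Expected DCO frequency = 0.0652 × 0.2499 ≈ 0.01629; observed = 32/2041 ≈ 0.01568.
Coefficient of coincidence = 0.01568/0.01629 ≈ 0.96; interference = 1 − 0.96 = 0.04.

0.04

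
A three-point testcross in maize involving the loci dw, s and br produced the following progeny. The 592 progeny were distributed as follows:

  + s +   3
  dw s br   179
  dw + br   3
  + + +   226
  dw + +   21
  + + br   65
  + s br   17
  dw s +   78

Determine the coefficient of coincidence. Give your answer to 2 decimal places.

0.54

The two most frequent reciprocal classes, dw s br and + + +, are the parental types, so the F1 was dw s br / + + +.
The two rarest classes, dw + br and + s +, are the double crossovers. Comparing them with the parentals, only the s allele has switched, so s is the middle locus and the order is dw – s – br.
dw–s: (38 + 6)/592 = 0.0743; s–br: (143 + 6)/592 = 0.2517.
Expected DCO frequency = 0.0743 × 0.2517 ≈ 0.01870; observed = 6/592 ≈ 0.01014.
Coefficient of coincidence = 0.01014/0.01870 ≈ 0.54.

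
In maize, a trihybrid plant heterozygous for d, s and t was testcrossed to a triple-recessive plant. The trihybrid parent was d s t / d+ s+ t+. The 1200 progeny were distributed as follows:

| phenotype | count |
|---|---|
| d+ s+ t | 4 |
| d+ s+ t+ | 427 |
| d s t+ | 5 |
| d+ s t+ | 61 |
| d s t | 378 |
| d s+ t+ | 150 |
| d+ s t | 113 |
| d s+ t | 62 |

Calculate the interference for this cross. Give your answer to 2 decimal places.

0.70

The two rarest classes, d s t+ and d+ s+ t, are the double crossovers. Comparing them with the parentals, only the t allele has switched, so t is the middle locus and the order is d – t – s.
d–t: (263 + 9)/1200 = 0.2267; t–s: (123 + 9)/1200 = 0.1100.
Expected DCO frequency = 0.2267 × 0.1100 ≈ 0.02494; observed = 9/1200 ≈ 0.00750.
Coefficient of coincidence = 0.00750/0.02494 ≈ 0.30; interference = 1 − 0.30 = 0.70.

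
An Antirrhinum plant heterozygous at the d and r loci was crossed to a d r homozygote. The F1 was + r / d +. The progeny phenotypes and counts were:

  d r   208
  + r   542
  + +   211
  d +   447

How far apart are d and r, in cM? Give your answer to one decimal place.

The recombinant classes are + + and d r: 211 + 208 = 419.
Recombination frequency = 419/1408 = 0.2976 ≈ 29.8%, i.e. 29.8 cM.

29.8 cM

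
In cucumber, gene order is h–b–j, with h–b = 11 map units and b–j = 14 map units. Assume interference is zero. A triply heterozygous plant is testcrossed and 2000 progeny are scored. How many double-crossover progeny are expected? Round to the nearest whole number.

Map distances give recombination frequencies of 0.110 and 0.140 for the two intervals.
With no interference, expected double-crossover frequency = 0.110 × 0.140 = 0.01540.
Expected number = 0.01540 × 2000 = 30.80 ≈ 31.

31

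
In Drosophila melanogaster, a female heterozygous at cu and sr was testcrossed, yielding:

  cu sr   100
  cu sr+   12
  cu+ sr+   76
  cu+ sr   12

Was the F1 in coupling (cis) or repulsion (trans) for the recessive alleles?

cis

The two most frequent classes are cu+ sr+ (76) and cu sr (100); these are the parental (non-recombinant) types.
So the F1 carried cu+ sr+ on one chromosome and cu sr on the other — the recessive alleles are on the same chromosome (cis / coupling).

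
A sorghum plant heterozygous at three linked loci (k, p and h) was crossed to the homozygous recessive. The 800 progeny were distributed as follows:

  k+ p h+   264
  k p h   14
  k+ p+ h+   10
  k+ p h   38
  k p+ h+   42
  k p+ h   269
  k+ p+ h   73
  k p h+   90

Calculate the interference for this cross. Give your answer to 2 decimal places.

The two most frequent reciprocal classes, k p+ h and k+ p h+, are the parental types, so the F1 was k p+ h / k+ p h+.
The two rarest classes, k p h and k+ p+ h+, are the double crossovers. Comparing them with the parentals, only the p allele has switched, so p is the middle locus and the order is k – p – h.
k–p: (163 + 24)/800 = 0.2338; p–h: (80 + 24)/800 = 0.1300.
Expected DCO frequency = 0.2338 × 0.1300 ≈ 0.03039; observed = 24/800 ≈ 0.03000.
Coefficient of coincidence = 0.03000/0.03039 ≈ 0.99; interference = 1 − 0.99 = 0.01.

0.01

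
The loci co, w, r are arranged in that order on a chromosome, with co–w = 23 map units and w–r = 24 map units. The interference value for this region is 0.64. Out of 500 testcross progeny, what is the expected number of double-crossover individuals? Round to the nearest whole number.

Map distances give recombination frequencies of 0.230 and 0.240 for the two intervals.
With interference 0.64 (so coincidence = 0.36), expected double-crossover frequency = 0.230 × 0.240 × 0.36 = 0.01987.
Expected number = 0.01987 × 500 = 9.94 ≈ 10.

10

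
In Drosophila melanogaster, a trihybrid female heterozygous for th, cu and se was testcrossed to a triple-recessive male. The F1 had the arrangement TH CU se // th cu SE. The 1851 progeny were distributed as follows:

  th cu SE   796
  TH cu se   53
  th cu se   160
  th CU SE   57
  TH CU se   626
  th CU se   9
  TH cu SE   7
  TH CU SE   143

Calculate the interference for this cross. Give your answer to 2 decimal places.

The two rarest classes, th CU se and TH cu SE, are the double crossovers. Comparing them with the parentals, only the th allele has switched, so th is the middle locus and the order is se – th – cu.
se–th: (303 + 16)/1851 = 0.1723; th–cu: (110 + 16)/1851 = 0.0681.
Expected DCO frequency = 0.1723 × 0.0681 ≈ 0.01173; observed = 16/1851 ≈ 0.00864.
Coefficient of coincidence = 0.00864/0.01173 ≈ 0.74; interference = 1 − 0.74 = 0.26.

0.26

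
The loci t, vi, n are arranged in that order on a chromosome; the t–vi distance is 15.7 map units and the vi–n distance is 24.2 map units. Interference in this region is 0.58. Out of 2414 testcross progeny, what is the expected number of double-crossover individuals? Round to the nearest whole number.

39

Map distances give recombination frequencies of 0.157 and 0.242 for the two intervals.
With interference 0.58 (so coincidence = 0.42), expected double-crossover frequency = 0.157 × 0.242 × 0.42 = 0.01596.
Expected number = 0.01596 × 2414 = 38.52 ≈ 39.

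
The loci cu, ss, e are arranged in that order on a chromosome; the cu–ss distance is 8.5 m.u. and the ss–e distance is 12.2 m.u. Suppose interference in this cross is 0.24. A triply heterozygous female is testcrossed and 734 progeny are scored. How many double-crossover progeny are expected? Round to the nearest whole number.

Map distances give recombination frequencies of 0.085 and 0.122 for the two intervals.
With interference 0.24 (so coincidence = 0.76), expected double-crossover frequency = 0.085 × 0.122 × 0.76 = 0.00788.
Expected number = 0.00788 × 734 = 5.78 ≈ 6.

6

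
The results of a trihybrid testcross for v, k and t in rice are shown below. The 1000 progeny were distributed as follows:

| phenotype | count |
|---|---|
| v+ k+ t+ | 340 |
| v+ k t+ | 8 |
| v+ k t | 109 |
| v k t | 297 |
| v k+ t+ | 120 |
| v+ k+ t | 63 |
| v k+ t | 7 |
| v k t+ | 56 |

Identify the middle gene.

The two most frequent reciprocal classes, v+ k+ t+ and v k t, are the parental types, so the F1 was v+ k+ t+ / v k t.
The two rarest classes, v+ k t+ and v k+ t, are the double crossovers. Comparing them with the parentals, only the k allele has switched, so k is the middle locus and the order is t – k – v.

k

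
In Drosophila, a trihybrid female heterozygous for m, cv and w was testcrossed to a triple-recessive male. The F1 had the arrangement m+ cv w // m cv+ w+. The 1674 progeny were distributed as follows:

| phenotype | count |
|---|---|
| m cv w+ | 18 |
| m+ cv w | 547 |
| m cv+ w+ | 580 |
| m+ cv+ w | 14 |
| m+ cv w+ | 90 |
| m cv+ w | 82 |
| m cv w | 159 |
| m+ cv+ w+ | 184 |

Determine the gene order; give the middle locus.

The two rarest classes, m+ cv+ w and m cv w+, are the double crossovers. Comparing them with the parentals, only the cv allele has switched, so cv is the middle locus and the order is m – cv – w.

cv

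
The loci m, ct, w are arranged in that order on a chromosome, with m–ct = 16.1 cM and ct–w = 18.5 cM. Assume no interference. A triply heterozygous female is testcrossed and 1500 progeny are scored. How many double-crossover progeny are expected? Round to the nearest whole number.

Map distances give recombination frequencies of 0.161 and 0.185 for the two intervals.
With no interference, expected double-crossover frequency = 0.161 × 0.185 = 0.02978.
Expected number = 0.02978 × 1500 = 44.68 ≈ 45.

45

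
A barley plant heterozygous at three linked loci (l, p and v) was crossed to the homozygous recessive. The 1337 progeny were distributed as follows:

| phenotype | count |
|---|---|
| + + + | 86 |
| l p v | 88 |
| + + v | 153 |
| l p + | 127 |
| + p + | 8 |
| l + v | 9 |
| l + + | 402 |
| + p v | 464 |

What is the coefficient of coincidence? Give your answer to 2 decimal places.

0.40

The two most frequent reciprocal classes, + p v and l + +, are the parental types, so the F1 was + p v / l + +.
The two rarest classes, + p + and l + v, are the double crossovers. Comparing them with the parentals, only the v allele has switched, so v is the middle locus and the order is p – v – l.
p–v: (280 + 17)/1337 = 0.2221; v–l: (174 + 17)/1337 = 0.1429.
Expected DCO frequency = 0.2221 × 0.1429 ≈ 0.03174; observed = 17/1337 ≈ 0.01272.
Coefficient of coincidence = 0.01272/0.03174 ≈ 0.40.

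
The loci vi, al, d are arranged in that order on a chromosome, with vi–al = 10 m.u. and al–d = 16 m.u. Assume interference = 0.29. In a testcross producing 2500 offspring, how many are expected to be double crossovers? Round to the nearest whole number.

Map distances give recombination frequencies of 0.100 and 0.160 for the two intervals.
With interference 0.29 (so coincidence = 0.71), expected double-crossover frequency = 0.100 × 0.160 × 0.71 = 0.01136.
Expected number = 0.01136 × 2500 = 28.40 ≈ 28.

28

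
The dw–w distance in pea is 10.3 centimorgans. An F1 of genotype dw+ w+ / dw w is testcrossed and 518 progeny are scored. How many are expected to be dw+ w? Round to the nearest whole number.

27

A map distance of 10.3 centimorgans corresponds to a recombination frequency of 0.103.
The F1 is dw+ w+ / dw w, so dw+ w is a recombinant gamete class with expected frequency r/2 = 0.103/2 = 0.0515.
Expected number = 0.0515 × 518 = 26.68 ≈ 27.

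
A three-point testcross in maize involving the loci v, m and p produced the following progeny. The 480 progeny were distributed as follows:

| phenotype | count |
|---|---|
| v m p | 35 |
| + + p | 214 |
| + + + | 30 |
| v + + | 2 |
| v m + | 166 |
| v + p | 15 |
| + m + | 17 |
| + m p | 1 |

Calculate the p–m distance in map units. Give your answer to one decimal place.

The two most frequent reciprocal classes, + + p and v m +, are the parental types, so the F1 was + + p / v m +.
The two rarest classes, + m p and v + +, are the double crossovers. Comparing them with the parentals, only the m allele has switched, so m is the middle locus and the order is p – m – v.
Crossovers in the p–m interval produce the single-crossover classes + + + and v m p (30 + 35 = 65) plus the double crossovers (3).
RF(p–m) = (65 + 3) / 480 = 68/480 = 0.1417 → 14.2 map units.

14.2 map units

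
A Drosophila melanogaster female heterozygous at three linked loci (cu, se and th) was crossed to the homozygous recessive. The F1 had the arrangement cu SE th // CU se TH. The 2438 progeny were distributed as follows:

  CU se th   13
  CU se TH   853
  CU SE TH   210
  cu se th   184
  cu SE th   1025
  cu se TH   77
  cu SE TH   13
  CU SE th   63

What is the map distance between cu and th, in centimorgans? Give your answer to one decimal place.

6.8 centimorgans

The two rarest classes, cu SE TH and CU se th, are the double crossovers. Comparing them with the parentals, only the th allele has switched, so th is the middle locus and the order is cu – th – se.
Crossovers in the cu–th interval produce the single-crossover classes CU SE th and cu se TH (63 + 77 = 140) plus the double crossovers (26).
RF(cu–th) = (140 + 26) / 2438 = 166/2438 = 0.0681 → 6.8 centimorgans.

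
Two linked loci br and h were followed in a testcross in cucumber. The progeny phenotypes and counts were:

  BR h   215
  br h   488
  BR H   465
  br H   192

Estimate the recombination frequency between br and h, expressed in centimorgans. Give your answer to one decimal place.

The two most frequent classes, BR H (465) and br h (488), are the parental types, so the F1 was BR H / br h.
The recombinant classes are BR h and br H: 215 + 192 = 407.
Recombination frequency = 407/1360 = 0.2993 ≈ 29.9%, i.e. 29.9 centimorgans.

29.9 centimorgans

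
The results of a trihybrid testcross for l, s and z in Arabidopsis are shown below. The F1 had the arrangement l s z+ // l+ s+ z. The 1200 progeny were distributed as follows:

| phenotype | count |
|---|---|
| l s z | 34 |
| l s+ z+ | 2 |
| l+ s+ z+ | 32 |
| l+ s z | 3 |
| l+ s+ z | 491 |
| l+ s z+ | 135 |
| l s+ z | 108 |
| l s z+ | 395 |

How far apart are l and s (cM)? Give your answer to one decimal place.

The two rarest classes, l s+ z+ and l+ s z, are the double crossovers. Comparing them with the parentals, only the s allele has switched, so s is the middle locus and the order is l – s – z.
Crossovers in the l–s interval produce the single-crossover classes l+ s z+ and l s+ z (135 + 108 = 243) plus the double crossovers (5).
RF(l–s) = (243 + 5) / 1200 = 248/1200 = 0.2067 → 20.7 cM.

20.7 cM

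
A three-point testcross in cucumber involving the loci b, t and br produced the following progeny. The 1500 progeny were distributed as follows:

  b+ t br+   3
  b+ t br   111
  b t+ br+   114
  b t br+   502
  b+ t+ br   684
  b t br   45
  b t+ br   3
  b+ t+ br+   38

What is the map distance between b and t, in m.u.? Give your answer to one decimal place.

The two most frequent reciprocal classes, b+ t+ br and b t br+, are the parental types, so the F1 was b+ t+ br / b t br+.
The two rarest classes, b t+ br and b+ t br+, are the double crossovers. Comparing them with the parentals, only the b allele has switched, so b is the middle locus and the order is br – b – t.
Crossovers in the b–t interval produce the single-crossover classes b+ t br and b t+ br+ (111 + 114 = 225) plus the double crossovers (6).
RF(b–t) = (225 + 6) / 1500 = 231/1500 = 0.1540 → 15.4 m.u.

15.4 m.u.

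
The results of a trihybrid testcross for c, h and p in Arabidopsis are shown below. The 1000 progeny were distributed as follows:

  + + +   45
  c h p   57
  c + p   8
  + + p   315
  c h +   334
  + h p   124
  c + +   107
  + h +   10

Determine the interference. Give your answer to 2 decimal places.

The two most frequent reciprocal classes, + + p and c h +, are the parental types, so the F1 was + + p / c h +.
The two rarest classes, c + p and + h +, are the double crossovers. Comparing them with the parentals, only the c allele has switched, so c is the middle locus and the order is p – c – h.
p–c: (102 + 18)/1000 = 0.1200; c–h: (231 + 18)/1000 = 0.2490.
Expected DCO frequency = 0.1200 × 0.2490 ≈ 0.02988; observed = 18/1000 ≈ 0.01800.
Coefficient of coincidence = 0.01800/0.02988 ≈ 0.60; interference = 1 − 0.60 = 0.40.

0.40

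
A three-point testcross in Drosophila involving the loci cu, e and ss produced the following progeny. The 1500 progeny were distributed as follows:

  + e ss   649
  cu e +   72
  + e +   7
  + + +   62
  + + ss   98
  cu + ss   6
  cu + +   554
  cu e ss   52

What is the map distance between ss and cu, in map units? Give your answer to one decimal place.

The two most frequent reciprocal classes, + e ss and cu + +, are the parental types, so the F1 was + e ss / cu + +.
The two rarest classes, + e + and cu + ss, are the double crossovers. Comparing them with the parentals, only the ss allele has switched, so ss is the middle locus and the order is e – ss – cu.
Crossovers in the ss–cu interval produce the single-crossover classes cu e ss and + + + (52 + 62 = 114) plus the double crossovers (13).
RF(ss–cu) = (114 + 13) / 1500 = 127/1500 = 0.0847 → 8.5 map units.

8.5 map units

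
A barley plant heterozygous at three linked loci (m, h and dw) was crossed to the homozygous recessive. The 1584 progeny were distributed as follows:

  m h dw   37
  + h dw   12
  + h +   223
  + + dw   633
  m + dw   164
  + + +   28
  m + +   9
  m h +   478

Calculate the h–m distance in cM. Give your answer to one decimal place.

25.8 cM

The two most frequent reciprocal classes, m h + and + + dw, are the parental types, so the F1 was m h + / + + dw.
The two rarest classes, m + + and + h dw, are the double crossovers. Comparing them with the parentals, only the h allele has switched, so h is the middle locus and the order is dw – h – m.
Crossovers in the h–m interval produce the single-crossover classes + h + and m + dw (223 + 164 = 387) plus the double crossovers (21).
RF(h–m) = (387 + 21) / 1584 = 408/1584 = 0.2576 → 25.8 cM.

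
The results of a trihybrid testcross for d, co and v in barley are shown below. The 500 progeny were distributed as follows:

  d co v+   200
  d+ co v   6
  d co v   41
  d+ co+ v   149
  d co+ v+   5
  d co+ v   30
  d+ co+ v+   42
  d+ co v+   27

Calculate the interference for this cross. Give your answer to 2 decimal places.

0.14

The two most frequent reciprocal classes, d+ co+ v and d co v+, are the parental types, so the F1 was d+ co+ v / d co v+.
The two rarest classes, d+ co v and d co+ v+, are the double crossovers. Comparing them with the parentals, only the co allele has switched, so co is the middle locus and the order is v – co – d.
v–co: (83 + 11)/500 = 0.1880; co–d: (57 + 11)/500 = 0.1360.
Expected DCO frequency = 0.1880 × 0.1360 ≈ 0.02557; observed = 11/500 ≈ 0.02200.
Coefficient of coincidence = 0.02200/0.02557 ≈ 0.86; interference = 1 − 0.86 = 0.14.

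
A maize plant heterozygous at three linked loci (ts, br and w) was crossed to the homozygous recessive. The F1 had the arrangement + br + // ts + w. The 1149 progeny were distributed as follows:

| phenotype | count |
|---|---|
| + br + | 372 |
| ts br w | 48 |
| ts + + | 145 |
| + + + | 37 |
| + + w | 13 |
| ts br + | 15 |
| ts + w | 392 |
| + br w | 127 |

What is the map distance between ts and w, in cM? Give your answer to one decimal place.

26.1 cM

The two rarest classes, ts br + and + + w, are the double crossovers. Comparing them with the parentals, only the ts allele has switched, so ts is the middle locus and the order is w – ts – br.
Crossovers in the w–ts interval produce the single-crossover classes + br w and ts + + (127 + 145 = 272) plus the double crossovers (28).
RF(w–ts) = (272 + 28) / 1149 = 300/1149 = 0.2611 → 26.1 cM.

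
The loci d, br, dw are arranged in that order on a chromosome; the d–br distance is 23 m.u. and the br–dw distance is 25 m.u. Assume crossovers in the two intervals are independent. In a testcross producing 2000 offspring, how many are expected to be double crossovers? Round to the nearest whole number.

Map distances give recombination frequencies of 0.230 and 0.250 for the two intervals.
With no interference, expected double-crossover frequency = 0.230 × 0.250 = 0.05750.
Expected number = 0.05750 × 2000 = 115.00 ≈ 115.

115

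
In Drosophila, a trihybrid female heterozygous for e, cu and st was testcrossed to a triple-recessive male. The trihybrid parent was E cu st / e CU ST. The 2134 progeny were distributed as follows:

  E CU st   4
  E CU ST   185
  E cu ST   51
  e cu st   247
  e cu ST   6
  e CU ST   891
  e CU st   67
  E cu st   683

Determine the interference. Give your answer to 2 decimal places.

0.62

The two rarest classes, E CU st and e cu ST, are the double crossovers. Comparing them with the parentals, only the cu allele has switched, so cu is the middle locus and the order is st – cu – e.
st–cu: (118 + 10)/2134 = 0.0600; cu–e: (432 + 10)/2134 = 0.2071.
Expected DCO frequency = 0.0600 × 0.2071 ≈ 0.01243; observed = 10/2134 ≈ 0.00469.
Coefficient of coincidence = 0.00469/0.01243 ≈ 0.38; interference = 1 − 0.38 = 0.62.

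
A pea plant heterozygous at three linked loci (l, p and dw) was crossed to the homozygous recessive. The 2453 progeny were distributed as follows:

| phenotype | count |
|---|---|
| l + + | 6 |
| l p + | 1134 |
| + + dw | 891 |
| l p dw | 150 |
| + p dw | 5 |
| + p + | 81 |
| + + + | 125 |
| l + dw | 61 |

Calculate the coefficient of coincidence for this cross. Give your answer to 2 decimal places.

The two most frequent reciprocal classes, + + dw and l p +, are the parental types, so the F1 was + + dw / l p +.
The two rarest classes, + p dw and l + +, are the double crossovers. Comparing them with the parentals, only the p allele has switched, so p is the middle locus and the order is l – p – dw.
l–p: (142 + 11)/2453 = 0.0624; p–dw: (275 + 11)/2453 = 0.1166.
Expected DCO frequency = 0.0624 × 0.1166 ≈ 0.00728; observed = 11/2453 ≈ 0.00448.
Coefficient of coincidence = 0.00448/0.00728 ≈ 0.62.

0.62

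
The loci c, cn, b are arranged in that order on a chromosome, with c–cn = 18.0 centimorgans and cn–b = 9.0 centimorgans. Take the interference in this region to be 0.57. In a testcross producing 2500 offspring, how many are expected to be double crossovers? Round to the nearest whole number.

17

Map distances give recombination frequencies of 0.180 and 0.090 for the two intervals.
With interference 0.57 (so coincidence = 0.43), expected double-crossover frequency = 0.180 × 0.090 × 0.43 = 0.00697.
Expected number = 0.00697 × 2500 = 17.42 ≈ 17.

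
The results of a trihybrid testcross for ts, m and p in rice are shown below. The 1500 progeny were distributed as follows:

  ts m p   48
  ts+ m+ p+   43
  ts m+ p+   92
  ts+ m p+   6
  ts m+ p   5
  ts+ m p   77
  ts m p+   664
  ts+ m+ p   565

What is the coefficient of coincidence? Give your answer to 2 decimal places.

The two most frequent reciprocal classes, ts m p+ and ts+ m+ p, are the parental types, so the F1 was ts m p+ / ts+ m+ p.
The two rarest classes, ts+ m p+ and ts m+ p, are the double crossovers. Comparing them with the parentals, only the ts allele has switched, so ts is the middle locus and the order is m – ts – p.
m–ts: (169 + 11)/1500 = 0.1200; ts–p: (91 + 11)/1500 = 0.0680.
Expected DCO frequency = 0.1200 × 0.0680 ≈ 0.00816; observed = 11/1500 ≈ 0.00733.
Coefficient of coincidence = 0.00733/0.00816 ≈ 0.90.

0.90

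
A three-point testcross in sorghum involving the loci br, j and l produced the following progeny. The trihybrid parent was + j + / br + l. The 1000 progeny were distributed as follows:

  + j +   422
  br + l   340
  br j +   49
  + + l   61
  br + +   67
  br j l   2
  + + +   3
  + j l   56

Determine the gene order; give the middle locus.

The two rarest classes, + + + and br j l, are the double crossovers. Comparing them with the parentals, only the j allele has switched, so j is the middle locus and the order is br – j – l.

j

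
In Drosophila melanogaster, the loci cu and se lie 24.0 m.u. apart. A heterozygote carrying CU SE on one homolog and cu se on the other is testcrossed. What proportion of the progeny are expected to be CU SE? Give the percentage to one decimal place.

38.0%

A map distance of 24.0 m.u. corresponds to a recombination frequency of 0.240.
The F1 is CU SE / cu se, so CU SE is a parental gamete class with expected frequency (1 − r)/2 = 0.760/2 = 0.3800.
That is 0.3800 = 38.0% of the progeny.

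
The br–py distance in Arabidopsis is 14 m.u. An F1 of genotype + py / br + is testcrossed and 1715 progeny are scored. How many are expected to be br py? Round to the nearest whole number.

120

A map distance of 14 m.u. corresponds to a recombination frequency of 0.140.
The F1 is + py / br +, so br py is a recombinant gamete class with expected frequency r/2 = 0.140/2 = 0.0700.
Expected number = 0.0700 × 1715 = 120.05 ≈ 120.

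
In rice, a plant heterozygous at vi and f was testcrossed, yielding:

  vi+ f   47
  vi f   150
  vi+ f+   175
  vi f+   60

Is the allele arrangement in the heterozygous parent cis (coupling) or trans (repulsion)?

The two most frequent classes are vi+ f+ (175) and vi f (150); these are the parental (non-recombinant) types.
So the F1 carried vi+ f+ on one chromosome and vi f on the other — the recessive alleles are on the same chromosome (cis / coupling).

cis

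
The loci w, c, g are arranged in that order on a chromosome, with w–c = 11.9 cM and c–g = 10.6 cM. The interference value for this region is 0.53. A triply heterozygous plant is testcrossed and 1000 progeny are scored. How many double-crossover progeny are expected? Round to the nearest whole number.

Map distances give recombination frequencies of 0.119 and 0.106 for the two intervals.
With interference 0.53 (so coincidence = 0.47), expected double-crossover frequency = 0.119 × 0.106 × 0.47 = 0.00593.
Expected number = 0.00593 × 1000 = 5.93 ≈ 6.

6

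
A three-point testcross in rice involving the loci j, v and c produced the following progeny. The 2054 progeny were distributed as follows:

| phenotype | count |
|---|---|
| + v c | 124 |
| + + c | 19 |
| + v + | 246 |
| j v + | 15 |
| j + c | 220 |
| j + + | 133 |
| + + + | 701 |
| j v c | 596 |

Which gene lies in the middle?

The two most frequent reciprocal classes, + + + and j v c, are the parental types, so the F1 was + + + / j v c.
The two rarest classes, + + c and j v +, are the double crossovers. Comparing them with the parentals, only the c allele has switched, so c is the middle locus and the order is v – c – j.

c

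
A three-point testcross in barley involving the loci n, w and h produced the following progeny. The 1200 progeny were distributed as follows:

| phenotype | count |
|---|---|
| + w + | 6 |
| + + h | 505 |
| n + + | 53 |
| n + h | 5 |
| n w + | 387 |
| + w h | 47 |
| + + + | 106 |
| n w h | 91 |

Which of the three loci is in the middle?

n

The two most frequent reciprocal classes, n w + and + + h, are the parental types, so the F1 was n w + / + + h.
The two rarest classes, + w + and n + h, are the double crossovers. Comparing them with the parentals, only the n allele has switched, so n is the middle locus and the order is w – n – h.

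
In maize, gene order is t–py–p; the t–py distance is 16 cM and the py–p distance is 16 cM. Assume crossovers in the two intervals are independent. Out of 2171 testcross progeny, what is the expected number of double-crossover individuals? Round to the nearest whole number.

Map distances give recombination frequencies of 0.160 and 0.160 for the two intervals.
With no interference, expected double-crossover frequency = 0.160 × 0.160 = 0.02560.
Expected number = 0.02560 × 2171 = 55.58 ≈ 56.

56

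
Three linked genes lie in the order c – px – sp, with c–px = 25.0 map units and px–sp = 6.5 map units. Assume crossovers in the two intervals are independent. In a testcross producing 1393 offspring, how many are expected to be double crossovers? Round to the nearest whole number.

23

Map distances give recombination frequencies of 0.250 and 0.065 for the two intervals.
With no interference, expected double-crossover frequency = 0.250 × 0.065 = 0.01625.
Expected number = 0.01625 × 1393 = 22.64 ≈ 23.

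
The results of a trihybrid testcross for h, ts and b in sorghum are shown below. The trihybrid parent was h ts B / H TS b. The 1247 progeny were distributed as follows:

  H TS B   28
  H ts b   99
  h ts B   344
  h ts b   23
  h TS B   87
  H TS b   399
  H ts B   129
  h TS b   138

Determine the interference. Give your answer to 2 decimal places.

The two rarest classes, h ts b and H TS B, are the double crossovers. Comparing them with the parentals, only the b allele has switched, so b is the middle locus and the order is ts – b – h.
ts–b: (186 + 51)/1247 = 0.1901; b–h: (267 + 51)/1247 = 0.2550.
Expected DCO frequency = 0.1901 × 0.2550 ≈ 0.04848; observed = 51/1247 ≈ 0.04090.
Coefficient of coincidence = 0.04090/0.04848 ≈ 0.84; interference = 1 − 0.84 = 0.16.

0.16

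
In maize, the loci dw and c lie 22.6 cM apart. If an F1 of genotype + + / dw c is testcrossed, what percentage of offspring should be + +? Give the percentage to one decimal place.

A map distance of 22.6 cM corresponds to a recombination frequency of 0.226.
The F1 is + + / dw c, so + + is a parental gamete class with expected frequency (1 − r)/2 = 0.774/2 = 0.3870.
That is 0.3870 = 38.7% of the progeny.

38.7%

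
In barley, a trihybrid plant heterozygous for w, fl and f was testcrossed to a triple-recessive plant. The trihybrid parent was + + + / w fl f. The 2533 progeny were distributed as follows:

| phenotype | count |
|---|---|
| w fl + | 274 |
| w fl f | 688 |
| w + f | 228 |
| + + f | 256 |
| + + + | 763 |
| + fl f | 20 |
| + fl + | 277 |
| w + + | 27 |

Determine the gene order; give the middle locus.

The two rarest classes, w + + and + fl f, are the double crossovers. Comparing them with the parentals, only the w allele has switched, so w is the middle locus and the order is f – w – fl.

w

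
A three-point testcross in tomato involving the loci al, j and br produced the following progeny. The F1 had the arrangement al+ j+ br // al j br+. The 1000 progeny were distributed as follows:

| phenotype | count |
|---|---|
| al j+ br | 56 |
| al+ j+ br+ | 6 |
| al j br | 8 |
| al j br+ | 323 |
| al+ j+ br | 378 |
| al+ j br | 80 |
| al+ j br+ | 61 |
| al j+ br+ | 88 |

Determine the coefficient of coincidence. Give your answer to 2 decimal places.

0.59

The two rarest classes, al+ j+ br+ and al j br, are the double crossovers. Comparing them with the parentals, only the br allele has switched, so br is the middle locus and the order is al – br – j.
al–br: (117 + 14)/1000 = 0.1310; br–j: (168 + 14)/1000 = 0.1820.
Expected DCO frequency = 0.1310 × 0.1820 ≈ 0.02384; observed = 14/1000 ≈ 0.01400.
Coefficient of coincidence = 0.01400/0.02384 ≈ 0.59.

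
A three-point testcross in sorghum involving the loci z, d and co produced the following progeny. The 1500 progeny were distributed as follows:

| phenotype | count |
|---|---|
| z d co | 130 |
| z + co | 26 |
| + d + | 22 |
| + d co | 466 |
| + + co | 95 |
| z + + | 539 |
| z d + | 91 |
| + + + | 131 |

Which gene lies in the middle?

The two most frequent reciprocal classes, z + + and + d co, are the parental types, so the F1 was z + + / + d co.
The two rarest classes, z + co and + d +, are the double crossovers. Comparing them with the parentals, only the co allele has switched, so co is the middle locus and the order is z – co – d.

co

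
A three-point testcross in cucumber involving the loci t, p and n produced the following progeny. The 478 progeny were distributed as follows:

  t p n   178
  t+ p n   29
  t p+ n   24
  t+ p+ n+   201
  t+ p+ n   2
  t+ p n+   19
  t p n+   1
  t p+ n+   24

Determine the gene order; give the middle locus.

n

The two most frequent reciprocal classes, t p n and t+ p+ n+, are the parental types, so the F1 was t p n / t+ p+ n+.
The two rarest classes, t p n+ and t+ p+ n, are the double crossovers. Comparing them with the parentals, only the n allele has switched, so n is the middle locus and the order is p – n – t.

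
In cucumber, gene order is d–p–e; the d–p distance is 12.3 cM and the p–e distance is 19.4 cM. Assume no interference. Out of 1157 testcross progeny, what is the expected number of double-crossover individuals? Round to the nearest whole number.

28

Map distances give recombination frequencies of 0.123 and 0.194 for the two intervals.
With no interference, expected double-crossover frequency = 0.123 × 0.194 = 0.02386.
Expected number = 0.02386 × 1157 = 27.61 ≈ 28.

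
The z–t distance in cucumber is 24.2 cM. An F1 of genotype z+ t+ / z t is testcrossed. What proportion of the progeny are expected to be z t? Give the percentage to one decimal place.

37.9%

A map distance of 24.2 cM corresponds to a recombination frequency of 0.242.
The F1 is z+ t+ / z t, so z t is a parental gamete class with expected frequency (1 − r)/2 = 0.758/2 = 0.3790.
That is 0.3790 = 37.9% of the progeny.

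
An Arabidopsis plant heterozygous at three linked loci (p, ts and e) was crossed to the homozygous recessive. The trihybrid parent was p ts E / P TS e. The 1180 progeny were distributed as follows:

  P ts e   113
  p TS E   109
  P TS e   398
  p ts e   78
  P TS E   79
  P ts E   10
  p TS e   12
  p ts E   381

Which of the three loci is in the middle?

The two rarest classes, P ts E and p TS e, are the double crossovers. Comparing them with the parentals, only the p allele has switched, so p is the middle locus and the order is e – p – ts.

p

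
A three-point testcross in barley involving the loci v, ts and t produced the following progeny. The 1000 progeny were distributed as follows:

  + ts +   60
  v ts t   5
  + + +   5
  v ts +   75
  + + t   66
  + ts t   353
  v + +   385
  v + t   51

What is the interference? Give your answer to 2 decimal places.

0.45

The two most frequent reciprocal classes, v + + and + ts t, are the parental types, so the F1 was v + + / + ts t.
The two rarest classes, + + + and v ts t, are the double crossovers. Comparing them with the parentals, only the v allele has switched, so v is the middle locus and the order is t – v – ts.
t–v: (111 + 10)/1000 = 0.1210; v–ts: (141 + 10)/1000 = 0.1510.
Expected DCO frequency = 0.1210 × 0.1510 ≈ 0.01827; observed = 10/1000 ≈ 0.01000.
Coefficient of coincidence = 0.01000/0.01827 ≈ 0.55; interference = 1 − 0.55 = 0.45.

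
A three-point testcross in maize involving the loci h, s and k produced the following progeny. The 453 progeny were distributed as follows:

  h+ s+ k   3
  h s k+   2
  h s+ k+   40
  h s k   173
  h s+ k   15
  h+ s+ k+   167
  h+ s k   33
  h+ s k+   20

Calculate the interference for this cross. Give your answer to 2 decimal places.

0.27

The two most frequent reciprocal classes, h+ s+ k+ and h s k, are the parental types, so the F1 was h+ s+ k+ / h s k.
The two rarest classes, h+ s+ k and h s k+, are the double crossovers. Comparing them with the parentals, only the k allele has switched, so k is the middle locus and the order is s – k – h.
s–k: (35 + 5)/453 = 0.0883; k–h: (73 + 5)/453 = 0.1722.
Expected DCO frequency = 0.0883 × 0.1722 ≈ 0.01521; observed = 5/453 ≈ 0.01104.
Coefficient of coincidence = 0.01104/0.01521 ≈ 0.73; interference = 1 − 0.73 = 0.27.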